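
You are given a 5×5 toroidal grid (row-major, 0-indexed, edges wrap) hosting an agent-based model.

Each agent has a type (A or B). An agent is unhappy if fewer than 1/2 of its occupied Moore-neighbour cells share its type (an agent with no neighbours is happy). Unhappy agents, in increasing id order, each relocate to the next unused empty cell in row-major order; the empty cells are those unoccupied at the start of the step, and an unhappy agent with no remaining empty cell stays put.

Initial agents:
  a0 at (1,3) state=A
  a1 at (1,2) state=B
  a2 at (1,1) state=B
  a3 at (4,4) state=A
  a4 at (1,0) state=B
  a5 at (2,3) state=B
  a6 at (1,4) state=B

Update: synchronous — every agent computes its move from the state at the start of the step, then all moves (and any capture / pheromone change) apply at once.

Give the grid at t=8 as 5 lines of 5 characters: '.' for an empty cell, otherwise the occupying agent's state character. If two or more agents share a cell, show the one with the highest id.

t=1: a0@(0,0):A a1@(1,2):B a2@(1,1):B a3@(4,4):A a4@(1,0):B a5@(2,3):B a6@(1,4):B
t=2: a0@(0,1):A a1@(1,2):B a2@(1,1):B a3@(4,4):A a4@(1,0):B a5@(2,3):B a6@(1,4):B
t=3: a0@(0,0):A a1@(1,2):B a2@(1,1):B a3@(4,4):A a4@(1,0):B a5@(2,3):B a6@(1,4):B
t=4: a0@(0,1):A a1@(1,2):B a2@(1,1):B a3@(4,4):A a4@(1,0):B a5@(2,3):B a6@(1,4):B
t=5: a0@(0,0):A a1@(1,2):B a2@(1,1):B a3@(4,4):A a4@(1,0):B a5@(2,3):B a6@(1,4):B
t=6: a0@(0,1):A a1@(1,2):B a2@(1,1):B a3@(4,4):A a4@(1,0):B a5@(2,3):B a6@(1,4):B
t=7: a0@(0,0):A a1@(1,2):B a2@(1,1):B a3@(4,4):A a4@(1,0):B a5@(2,3):B a6@(1,4):B
t=8: a0@(0,1):A a1@(1,2):B a2@(1,1):B a3@(4,4):A a4@(1,0):B a5@(2,3):B a6@(1,4):B

.A...
BBB.B
...B.
.....
....A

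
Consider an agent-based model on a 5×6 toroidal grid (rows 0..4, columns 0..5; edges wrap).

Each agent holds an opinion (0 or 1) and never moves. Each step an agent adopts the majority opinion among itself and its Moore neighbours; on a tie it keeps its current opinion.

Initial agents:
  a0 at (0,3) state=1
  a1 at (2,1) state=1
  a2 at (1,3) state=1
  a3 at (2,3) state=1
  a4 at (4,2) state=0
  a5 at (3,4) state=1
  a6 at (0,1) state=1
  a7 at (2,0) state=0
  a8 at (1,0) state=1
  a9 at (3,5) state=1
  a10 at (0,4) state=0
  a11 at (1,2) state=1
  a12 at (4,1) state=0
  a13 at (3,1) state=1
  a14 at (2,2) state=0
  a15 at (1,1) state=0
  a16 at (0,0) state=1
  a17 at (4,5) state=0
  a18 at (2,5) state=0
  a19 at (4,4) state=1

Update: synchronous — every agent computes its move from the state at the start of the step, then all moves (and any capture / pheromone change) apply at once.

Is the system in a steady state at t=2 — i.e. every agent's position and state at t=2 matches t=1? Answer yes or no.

no

t=1: a0@(0,3):1 a1@(2,1):1 a2@(1,3):1 a3@(2,3):1 a4@(4,2):1 a5@(3,4):1 a6@(0,1):1 a7@(2,0):1 a8@(1,0):1 a9@(3,5):1 a10@(0,4):1 a11@(1,2):1 a12@(4,1):1 a13@(3,1):0 a14@(2,2):1 a15@(1,1):1 a16@(0,0):1 a17@(4,5):1 a18@(2,5):1 a19@(4,4):1
t=2: a0@(0,3):1 a1@(2,1):1 a2@(1,3):1 a3@(2,3):1 a4@(4,2):1 a5@(3,4):1 a6@(0,1):1 a7@(2,0):1 a8@(1,0):1 a9@(3,5):1 a10@(0,4):1 a11@(1,2):1 a12@(4,1):1 a13@(3,1):1 a14@(2,2):1 a15@(1,1):1 a16@(0,0):1 a17@(4,5):1 a18@(2,5):1 a19@(4,4):1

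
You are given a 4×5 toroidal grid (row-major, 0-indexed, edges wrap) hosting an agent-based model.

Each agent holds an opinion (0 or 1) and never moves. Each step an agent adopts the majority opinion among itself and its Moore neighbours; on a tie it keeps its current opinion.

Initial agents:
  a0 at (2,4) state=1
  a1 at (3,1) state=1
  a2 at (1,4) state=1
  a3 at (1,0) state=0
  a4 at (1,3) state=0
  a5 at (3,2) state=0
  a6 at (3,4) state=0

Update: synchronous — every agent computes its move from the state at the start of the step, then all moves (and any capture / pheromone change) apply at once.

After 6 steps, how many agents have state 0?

2

t=1: a0@(2,4):0 a1@(3,1):1 a2@(1,4):1 a3@(1,0):1 a4@(1,3):1 a5@(3,2):0 a6@(3,4):0
t=2: a0@(2,4):1 a1@(3,1):1 a2@(1,4):1 a3@(1,0):1 a4@(1,3):1 a5@(3,2):0 a6@(3,4):0
t=3: (unchanged — steady state)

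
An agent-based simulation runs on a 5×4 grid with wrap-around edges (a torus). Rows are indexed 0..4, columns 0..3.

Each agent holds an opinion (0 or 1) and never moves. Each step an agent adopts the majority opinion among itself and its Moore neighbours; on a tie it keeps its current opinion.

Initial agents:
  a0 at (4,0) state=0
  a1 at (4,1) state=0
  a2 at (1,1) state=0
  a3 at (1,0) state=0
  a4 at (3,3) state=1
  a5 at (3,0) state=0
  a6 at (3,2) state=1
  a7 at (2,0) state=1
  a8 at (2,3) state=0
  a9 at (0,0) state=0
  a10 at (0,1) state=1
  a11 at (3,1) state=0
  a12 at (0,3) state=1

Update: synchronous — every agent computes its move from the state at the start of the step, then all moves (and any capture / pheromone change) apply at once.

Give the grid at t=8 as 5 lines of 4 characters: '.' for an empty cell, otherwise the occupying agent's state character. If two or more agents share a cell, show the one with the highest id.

00.0
00..
0..0
0000
00..

t=1: a0@(4,0):0 a1@(4,1):0 a2@(1,1):0 a3@(1,0):0 a4@(3,3):1 a5@(3,0):0 a6@(3,2):0 a7@(2,0):0 a8@(2,3):0 a9@(0,0):0 a10@(0,1):0 a11@(3,1):0 a12@(0,3):0
t=2: a0@(4,0):0 a1@(4,1):0 a2@(1,1):0 a3@(1,0):0 a4@(3,3):0 a5@(3,0):0 a6@(3,2):0 a7@(2,0):0 a8@(2,3):0 a9@(0,0):0 a10@(0,1):0 a11@(3,1):0 a12@(0,3):0
t=3: (unchanged — steady state)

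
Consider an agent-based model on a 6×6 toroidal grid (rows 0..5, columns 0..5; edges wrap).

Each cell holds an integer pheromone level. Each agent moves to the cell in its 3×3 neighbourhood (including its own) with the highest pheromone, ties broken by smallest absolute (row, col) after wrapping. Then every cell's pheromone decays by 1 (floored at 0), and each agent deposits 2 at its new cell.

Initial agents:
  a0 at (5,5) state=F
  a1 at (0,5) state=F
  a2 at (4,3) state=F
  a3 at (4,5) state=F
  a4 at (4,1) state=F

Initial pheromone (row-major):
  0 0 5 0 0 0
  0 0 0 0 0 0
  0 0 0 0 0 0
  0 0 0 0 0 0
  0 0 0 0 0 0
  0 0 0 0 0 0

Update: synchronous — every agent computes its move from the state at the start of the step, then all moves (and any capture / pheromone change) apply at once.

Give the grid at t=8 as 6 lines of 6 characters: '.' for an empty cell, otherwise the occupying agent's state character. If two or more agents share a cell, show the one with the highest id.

t=1: a0@(0,0) a1@(0,0) a2@(3,2) a3@(3,0) a4@(3,0) | pheromone: 4 0 4 0 0 0 / 0 0 0 0 0 0 / 0 0 0 0 0 0 / 4 0 2 0 0 0 / 0 0 0 0 0 0 / 0 0 0 0 0 0
t=2: a0@(0,0) a1@(0,0) a2@(3,2) a3@(3,0) a4@(3,0) | pheromone: 7 0 3 0 0 0 / 0 0 0 0 0 0 / 0 0 0 0 0 0 / 7 0 3 0 0 0 / 0 0 0 0 0 0 / 0 0 0 0 0 0
t=3: a0@(0,0) a1@(0,0) a2@(3,2) a3@(3,0) a4@(3,0) | pheromone: 10 0 2 0 0 0 / 0 0 0 0 0 0 / 0 0 0 0 0 0 / 10 0 4 0 0 0 / 0 0 0 0 0 0 / 0 0 0 0 0 0
t=4: a0@(0,0) a1@(0,0) a2@(3,2) a3@(3,0) a4@(3,0) | pheromone: 13 0 1 0 0 0 / 0 0 0 0 0 0 / 0 0 0 0 0 0 / 13 0 5 0 0 0 / 0 0 0 0 0 0 / 0 0 0 0 0 0
t=5: a0@(0,0) a1@(0,0) a2@(3,2) a3@(3,0) a4@(3,0) | pheromone: 16 0 0 0 0 0 / 0 0 0 0 0 0 / 0 0 0 0 0 0 / 16 0 6 0 0 0 / 0 0 0 0 0 0 / 0 0 0 0 0 0
t=6: a0@(0,0) a1@(0,0) a2@(3,2) a3@(3,0) a4@(3,0) | pheromone: 19 0 0 0 0 0 / 0 0 0 0 0 0 / 0 0 0 0 0 0 / 19 0 7 0 0 0 / 0 0 0 0 0 0 / 0 0 0 0 0 0
t=7: a0@(0,0) a1@(0,0) a2@(3,2) a3@(3,0) a4@(3,0) | pheromone: 22 0 0 0 0 0 / 0 0 0 0 0 0 / 0 0 0 0 0 0 / 22 0 8 0 0 0 / 0 0 0 0 0 0 / 0 0 0 0 0 0
t=8: a0@(0,0) a1@(0,0) a2@(3,2) a3@(3,0) a4@(3,0) | pheromone: 25 0 0 0 0 0 / 0 0 0 0 0 0 / 0 0 0 0 0 0 / 25 0 9 0 0 0 / 0 0 0 0 0 0 / 0 0 0 0 0 0

F.....
......
......
F.F...
......
......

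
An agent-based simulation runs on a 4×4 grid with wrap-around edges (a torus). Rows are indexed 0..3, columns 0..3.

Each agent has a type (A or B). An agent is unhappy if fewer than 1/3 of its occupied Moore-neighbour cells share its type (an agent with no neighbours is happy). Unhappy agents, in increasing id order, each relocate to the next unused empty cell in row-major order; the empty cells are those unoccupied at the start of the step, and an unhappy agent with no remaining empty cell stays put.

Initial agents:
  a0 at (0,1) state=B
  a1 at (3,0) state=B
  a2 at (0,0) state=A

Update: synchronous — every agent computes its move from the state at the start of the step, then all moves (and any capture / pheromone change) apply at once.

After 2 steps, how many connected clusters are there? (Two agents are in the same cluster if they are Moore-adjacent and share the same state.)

t=1: a0@(0,1):B a1@(3,0):B a2@(0,2):A
t=2: a0@(0,1):B a1@(3,0):B a2@(0,0):A

2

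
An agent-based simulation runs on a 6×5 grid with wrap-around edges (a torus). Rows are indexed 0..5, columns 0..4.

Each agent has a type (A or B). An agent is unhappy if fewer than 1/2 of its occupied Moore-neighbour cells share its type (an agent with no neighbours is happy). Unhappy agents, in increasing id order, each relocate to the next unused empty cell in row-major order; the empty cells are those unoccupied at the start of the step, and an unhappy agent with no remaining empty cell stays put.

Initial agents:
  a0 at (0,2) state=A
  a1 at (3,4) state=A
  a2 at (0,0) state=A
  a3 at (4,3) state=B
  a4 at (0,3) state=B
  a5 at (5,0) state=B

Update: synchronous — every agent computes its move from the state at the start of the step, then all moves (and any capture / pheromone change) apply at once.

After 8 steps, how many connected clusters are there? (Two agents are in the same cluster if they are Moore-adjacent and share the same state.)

2

t=1: a0@(0,1):A a1@(0,4):A a2@(1,0):A a3@(1,1):B a4@(1,2):B a5@(1,3):B
t=2: a0@(0,0):A a1@(0,4):A a2@(1,0):A a3@(0,2):B a4@(1,2):B a5@(1,3):B
t=3: (unchanged — steady state)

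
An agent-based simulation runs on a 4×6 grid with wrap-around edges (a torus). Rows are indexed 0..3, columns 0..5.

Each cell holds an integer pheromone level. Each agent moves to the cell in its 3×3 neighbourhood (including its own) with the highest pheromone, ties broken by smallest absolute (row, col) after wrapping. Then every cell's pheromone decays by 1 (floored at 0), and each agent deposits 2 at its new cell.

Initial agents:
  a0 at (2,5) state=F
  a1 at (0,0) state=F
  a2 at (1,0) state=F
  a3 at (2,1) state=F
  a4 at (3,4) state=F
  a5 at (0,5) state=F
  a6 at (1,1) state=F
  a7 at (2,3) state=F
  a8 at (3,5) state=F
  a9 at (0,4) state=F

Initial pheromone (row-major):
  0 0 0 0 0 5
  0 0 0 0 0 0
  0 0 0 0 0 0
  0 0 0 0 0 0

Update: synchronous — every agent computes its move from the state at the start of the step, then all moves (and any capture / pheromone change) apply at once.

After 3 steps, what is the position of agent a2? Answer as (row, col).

(0, 5)

t=1: a0@(1,0) a1@(0,5) a2@(0,5) a3@(1,0) a4@(0,5) a5@(0,5) a6@(0,0) a7@(1,2) a8@(0,5) a9@(0,5) | pheromone: 2 0 0 0 0 16 / 4 0 2 0 0 0 / 0 0 0 0 0 0 / 0 0 0 0 0 0
t=2: a0@(0,5) a1@(0,5) a2@(0,5) a3@(0,5) a4@(0,5) a5@(0,5) a6@(0,5) a7@(1,2) a8@(0,5) a9@(0,5) | pheromone: 1 0 0 0 0 33 / 3 0 3 0 0 0 / 0 0 0 0 0 0 / 0 0 0 0 0 0
t=3: a0@(0,5) a1@(0,5) a2@(0,5) a3@(0,5) a4@(0,5) a5@(0,5) a6@(0,5) a7@(1,2) a8@(0,5) a9@(0,5) | pheromone: 0 0 0 0 0 50 / 2 0 4 0 0 0 / 0 0 0 0 0 0 / 0 0 0 0 0 0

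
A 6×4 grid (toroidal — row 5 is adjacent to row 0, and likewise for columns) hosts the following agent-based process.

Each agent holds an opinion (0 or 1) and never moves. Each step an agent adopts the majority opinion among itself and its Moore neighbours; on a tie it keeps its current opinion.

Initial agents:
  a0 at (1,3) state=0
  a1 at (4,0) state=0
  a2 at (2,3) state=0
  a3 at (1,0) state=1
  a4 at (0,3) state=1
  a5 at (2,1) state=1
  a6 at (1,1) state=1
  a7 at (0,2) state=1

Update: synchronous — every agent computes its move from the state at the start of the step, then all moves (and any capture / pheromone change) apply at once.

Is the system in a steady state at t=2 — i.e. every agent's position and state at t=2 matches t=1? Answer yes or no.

t=1: a0@(1,3):1 a1@(4,0):0 a2@(2,3):0 a3@(1,0):1 a4@(0,3):1 a5@(2,1):1 a6@(1,1):1 a7@(0,2):1
t=2: a0@(1,3):1 a1@(4,0):0 a2@(2,3):1 a3@(1,0):1 a4@(0,3):1 a5@(2,1):1 a6@(1,1):1 a7@(0,2):1

no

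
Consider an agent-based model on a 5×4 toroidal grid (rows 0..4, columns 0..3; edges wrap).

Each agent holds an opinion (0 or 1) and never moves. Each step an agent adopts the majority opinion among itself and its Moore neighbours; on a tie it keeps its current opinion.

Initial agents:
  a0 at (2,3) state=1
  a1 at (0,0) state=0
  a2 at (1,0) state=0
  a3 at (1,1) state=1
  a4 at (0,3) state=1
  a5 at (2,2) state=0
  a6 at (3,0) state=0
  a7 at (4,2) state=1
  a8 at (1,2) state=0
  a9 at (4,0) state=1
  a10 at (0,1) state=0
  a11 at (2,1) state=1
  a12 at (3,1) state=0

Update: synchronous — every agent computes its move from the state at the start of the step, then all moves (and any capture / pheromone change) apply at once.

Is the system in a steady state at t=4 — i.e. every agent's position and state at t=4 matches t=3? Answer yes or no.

no

t=1: a0@(2,3):0 a1@(0,0):0 a2@(1,0):1 a3@(1,1):0 a4@(0,3):1 a5@(2,2):0 a6@(3,0):1 a7@(4,2):1 a8@(1,2):1 a9@(4,0):0 a10@(0,1):0 a11@(2,1):0 a12@(3,1):0
t=2: a0@(2,3):1 a1@(0,0):0 a2@(1,0):0 a3@(1,1):0 a4@(0,3):1 a5@(2,2):0 a6@(3,0):0 a7@(4,2):1 a8@(1,2):0 a9@(4,0):0 a10@(0,1):0 a11@(2,1):0 a12@(3,1):0
t=3: a0@(2,3):0 a1@(0,0):0 a2@(1,0):0 a3@(1,1):0 a4@(0,3):0 a5@(2,2):0 a6@(3,0):0 a7@(4,2):1 a8@(1,2):0 a9@(4,0):0 a10@(0,1):0 a11@(2,1):0 a12@(3,1):0
t=4: a0@(2,3):0 a1@(0,0):0 a2@(1,0):0 a3@(1,1):0 a4@(0,3):0 a5@(2,2):0 a6@(3,0):0 a7@(4,2):0 a8@(1,2):0 a9@(4,0):0 a10@(0,1):0 a11@(2,1):0 a12@(3,1):0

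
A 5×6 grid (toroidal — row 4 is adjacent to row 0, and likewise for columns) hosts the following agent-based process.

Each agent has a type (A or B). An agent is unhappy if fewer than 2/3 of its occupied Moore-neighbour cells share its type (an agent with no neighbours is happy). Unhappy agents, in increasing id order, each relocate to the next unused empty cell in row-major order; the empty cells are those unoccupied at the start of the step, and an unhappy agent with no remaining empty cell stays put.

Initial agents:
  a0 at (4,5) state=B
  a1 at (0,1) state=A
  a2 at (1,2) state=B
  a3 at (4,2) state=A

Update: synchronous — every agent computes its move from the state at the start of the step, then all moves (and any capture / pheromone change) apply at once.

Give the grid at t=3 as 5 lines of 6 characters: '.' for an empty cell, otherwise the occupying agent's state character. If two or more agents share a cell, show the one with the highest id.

t=1: a0@(4,5):B a1@(0,0):A a2@(0,2):B a3@(4,2):A
t=2: a0@(0,1):B a1@(0,3):A a2@(0,4):B a3@(0,5):A
t=3: a0@(0,1):B a1@(0,0):A a2@(0,2):B a3@(1,0):A

ABB...
A.....
......
......
......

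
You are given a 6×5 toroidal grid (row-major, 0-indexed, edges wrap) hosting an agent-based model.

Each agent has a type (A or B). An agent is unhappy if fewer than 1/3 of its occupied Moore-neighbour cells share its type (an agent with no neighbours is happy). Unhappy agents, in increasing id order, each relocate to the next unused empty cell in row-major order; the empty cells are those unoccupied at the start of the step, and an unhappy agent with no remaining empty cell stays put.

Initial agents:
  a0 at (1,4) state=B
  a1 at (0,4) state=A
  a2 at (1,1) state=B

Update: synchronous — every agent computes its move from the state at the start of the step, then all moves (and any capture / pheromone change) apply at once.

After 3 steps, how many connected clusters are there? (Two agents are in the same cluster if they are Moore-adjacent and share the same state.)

2

t=1: a0@(0,0):B a1@(0,1):A a2@(1,1):B
t=2: a0@(0,0):B a1@(0,2):A a2@(1,1):B
t=3: a0@(0,0):B a1@(0,1):A a2@(1,1):B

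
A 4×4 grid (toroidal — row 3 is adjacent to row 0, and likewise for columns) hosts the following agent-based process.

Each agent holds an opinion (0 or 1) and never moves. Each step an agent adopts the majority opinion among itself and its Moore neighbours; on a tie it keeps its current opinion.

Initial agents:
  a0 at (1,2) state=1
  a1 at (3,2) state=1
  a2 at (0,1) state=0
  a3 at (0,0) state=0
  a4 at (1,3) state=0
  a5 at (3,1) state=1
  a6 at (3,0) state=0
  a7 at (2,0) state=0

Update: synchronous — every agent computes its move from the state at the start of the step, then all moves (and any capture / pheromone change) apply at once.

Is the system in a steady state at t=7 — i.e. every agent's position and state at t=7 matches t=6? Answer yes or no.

yes

t=1: a0@(1,2):0 a1@(3,2):1 a2@(0,1):0 a3@(0,0):0 a4@(1,3):0 a5@(3,1):0 a6@(3,0):0 a7@(2,0):0
t=2: a0@(1,2):0 a1@(3,2):0 a2@(0,1):0 a3@(0,0):0 a4@(1,3):0 a5@(3,1):0 a6@(3,0):0 a7@(2,0):0
t=3: (unchanged — steady state)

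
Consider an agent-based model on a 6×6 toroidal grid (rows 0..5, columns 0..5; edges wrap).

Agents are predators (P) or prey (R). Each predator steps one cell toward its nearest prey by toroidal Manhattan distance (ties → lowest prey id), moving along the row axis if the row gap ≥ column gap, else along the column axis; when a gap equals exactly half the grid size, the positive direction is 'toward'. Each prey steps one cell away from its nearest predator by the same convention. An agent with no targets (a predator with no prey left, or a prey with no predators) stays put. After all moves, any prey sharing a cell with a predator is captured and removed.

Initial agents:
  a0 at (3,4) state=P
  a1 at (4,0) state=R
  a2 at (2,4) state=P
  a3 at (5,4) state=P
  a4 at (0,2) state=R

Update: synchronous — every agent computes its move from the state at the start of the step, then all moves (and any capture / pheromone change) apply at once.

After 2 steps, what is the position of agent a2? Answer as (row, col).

t=1: a0@(3,5):P a1@(4,1):R a2@(3,4):P a3@(5,5):P a4@(0,1):R
t=2: a0@(3,0):P a1@(4,2):R a2@(3,5):P a3@(5,0):P a4@(0,2):R

(3, 5)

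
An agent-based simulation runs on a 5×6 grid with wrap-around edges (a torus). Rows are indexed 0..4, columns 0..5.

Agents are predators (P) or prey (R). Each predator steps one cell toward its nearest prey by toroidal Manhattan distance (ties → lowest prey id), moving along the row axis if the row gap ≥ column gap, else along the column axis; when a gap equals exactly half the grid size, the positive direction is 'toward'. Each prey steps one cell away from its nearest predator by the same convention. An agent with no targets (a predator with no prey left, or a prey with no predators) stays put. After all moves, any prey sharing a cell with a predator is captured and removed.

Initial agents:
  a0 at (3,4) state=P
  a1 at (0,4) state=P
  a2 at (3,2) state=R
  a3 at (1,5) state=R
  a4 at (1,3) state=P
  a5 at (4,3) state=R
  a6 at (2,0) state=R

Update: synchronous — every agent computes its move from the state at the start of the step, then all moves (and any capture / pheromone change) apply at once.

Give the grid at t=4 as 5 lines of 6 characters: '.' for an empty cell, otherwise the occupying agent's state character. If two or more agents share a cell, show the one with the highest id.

.....R
.R.R..
.P....
R....P
......

t=1: a0@(3,3):P a1@(1,4):P a2@(3,1):R a3@(2,5):R a4@(1,4):P a5@(0,3):R a6@(2,1):R
t=2: a0@(3,2):P a1@(2,4):P a2@(3,0):R a3@(3,5):R a4@(2,4):P a5@(1,3):R a6@(2,0):R
t=3: a0@(3,1):P a1@(3,4):P a2@(3,5):R a3@(4,5):R a4@(3,4):P a5@(0,3):R a6@(2,1):R
t=4: a0@(2,1):P a1@(3,5):P a2@(3,0):R a3@(0,5):R a4@(3,5):P a5@(1,3):R a6@(1,1):R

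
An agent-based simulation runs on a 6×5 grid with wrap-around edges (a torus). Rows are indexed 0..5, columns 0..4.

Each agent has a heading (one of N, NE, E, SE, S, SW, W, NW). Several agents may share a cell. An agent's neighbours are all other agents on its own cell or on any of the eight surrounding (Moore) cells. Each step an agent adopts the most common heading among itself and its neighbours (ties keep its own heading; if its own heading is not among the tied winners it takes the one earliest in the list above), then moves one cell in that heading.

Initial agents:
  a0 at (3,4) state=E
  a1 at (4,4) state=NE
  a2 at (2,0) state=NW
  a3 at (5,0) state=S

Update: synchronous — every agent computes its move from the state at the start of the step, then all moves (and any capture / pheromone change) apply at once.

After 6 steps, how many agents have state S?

1

t=1: a0@(3,0):E a1@(3,0):NE a2@(1,4):NW a3@(0,0):S
t=2: a0@(3,1):E a1@(2,1):NE a2@(0,3):NW a3@(1,0):S
t=3: a0@(3,2):E a1@(1,2):NE a2@(5,2):NW a3@(2,0):S
t=4: a0@(3,3):E a1@(0,3):NE a2@(4,1):NW a3@(3,0):S
t=5: a0@(3,4):E a1@(5,4):NE a2@(3,0):NW a3@(4,0):S
t=6: a0@(3,0):E a1@(4,0):NE a2@(2,4):NW a3@(5,0):S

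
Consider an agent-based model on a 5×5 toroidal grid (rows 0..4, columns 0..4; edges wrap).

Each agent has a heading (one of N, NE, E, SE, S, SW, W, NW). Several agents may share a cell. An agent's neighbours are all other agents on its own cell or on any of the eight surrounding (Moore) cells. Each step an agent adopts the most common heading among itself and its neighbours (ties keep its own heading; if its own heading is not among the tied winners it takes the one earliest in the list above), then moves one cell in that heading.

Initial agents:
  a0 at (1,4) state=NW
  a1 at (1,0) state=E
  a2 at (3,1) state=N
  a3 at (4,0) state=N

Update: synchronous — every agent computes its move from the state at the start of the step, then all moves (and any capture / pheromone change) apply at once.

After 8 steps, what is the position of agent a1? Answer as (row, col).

(1, 3)

t=1: a0@(0,3):NW a1@(1,1):E a2@(2,1):N a3@(3,0):N
t=2: a0@(4,2):NW a1@(1,2):E a2@(1,1):N a3@(2,0):N
t=3: a0@(3,1):NW a1@(1,3):E a2@(0,1):N a3@(1,0):N
t=4: a0@(2,0):NW a1@(1,4):E a2@(4,1):N a3@(0,0):N
t=5: a0@(1,4):NW a1@(1,0):E a2@(3,1):N a3@(4,0):N
t=6: a0@(0,3):NW a1@(1,1):E a2@(2,1):N a3@(3,0):N
t=7: a0@(4,2):NW a1@(1,2):E a2@(1,1):N a3@(2,0):N
t=8: a0@(3,1):NW a1@(1,3):E a2@(0,1):N a3@(1,0):N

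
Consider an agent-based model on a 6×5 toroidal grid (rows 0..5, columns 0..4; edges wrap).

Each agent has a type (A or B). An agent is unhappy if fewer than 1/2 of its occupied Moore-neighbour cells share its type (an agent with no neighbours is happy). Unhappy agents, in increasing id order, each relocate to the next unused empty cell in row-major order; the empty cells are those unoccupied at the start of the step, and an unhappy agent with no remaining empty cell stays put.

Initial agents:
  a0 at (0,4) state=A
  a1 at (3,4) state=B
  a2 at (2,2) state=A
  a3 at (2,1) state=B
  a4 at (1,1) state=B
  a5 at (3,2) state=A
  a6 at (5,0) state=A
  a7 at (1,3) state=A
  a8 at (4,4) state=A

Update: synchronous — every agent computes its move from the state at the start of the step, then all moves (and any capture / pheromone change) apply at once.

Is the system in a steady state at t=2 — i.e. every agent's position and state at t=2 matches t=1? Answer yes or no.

yes

t=1: a0@(0,4):A a1@(0,0):B a2@(2,2):A a3@(0,1):B a4@(1,1):B a5@(3,2):A a6@(5,0):A a7@(1,3):A a8@(4,4):A
t=2: (unchanged — steady state)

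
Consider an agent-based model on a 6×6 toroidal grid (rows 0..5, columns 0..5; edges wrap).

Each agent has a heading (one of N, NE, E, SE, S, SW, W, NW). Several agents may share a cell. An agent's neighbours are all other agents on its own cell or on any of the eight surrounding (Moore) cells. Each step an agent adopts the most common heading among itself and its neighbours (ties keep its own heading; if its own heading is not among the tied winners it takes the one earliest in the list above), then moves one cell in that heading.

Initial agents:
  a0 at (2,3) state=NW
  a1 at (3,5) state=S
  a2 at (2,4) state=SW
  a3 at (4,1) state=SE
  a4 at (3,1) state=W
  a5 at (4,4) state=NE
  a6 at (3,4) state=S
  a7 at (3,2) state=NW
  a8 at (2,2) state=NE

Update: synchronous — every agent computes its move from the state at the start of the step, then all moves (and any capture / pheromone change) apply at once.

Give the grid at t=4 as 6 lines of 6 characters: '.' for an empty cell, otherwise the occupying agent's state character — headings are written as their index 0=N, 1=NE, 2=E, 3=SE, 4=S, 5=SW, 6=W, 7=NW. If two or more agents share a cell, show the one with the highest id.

t=1: a0@(1,2):NW a1@(4,5):S a2@(3,4):S a3@(5,2):SE a4@(3,0):W a5@(5,4):S a6@(4,4):S a7@(2,1):NW a8@(1,1):NW
t=2: a0@(0,1):NW a1@(5,5):S a2@(4,4):S a3@(0,3):SE a4@(3,5):W a5@(0,4):S a6@(5,4):S a7@(1,0):NW a8@(0,0):NW
t=3: a0@(5,0):NW a1@(0,5):S a2@(5,4):S a3@(1,3):S a4@(3,4):W a5@(1,4):S a6@(0,4):S a7@(0,5):NW a8@(5,5):NW
t=4: a0@(4,5):NW a1@(1,5):S a2@(0,4):S a3@(2,3):S a4@(3,3):W a5@(2,4):S a6@(1,4):S a7@(1,5):S a8@(4,4):NW

....4.
....44
...44.
...6..
....77
......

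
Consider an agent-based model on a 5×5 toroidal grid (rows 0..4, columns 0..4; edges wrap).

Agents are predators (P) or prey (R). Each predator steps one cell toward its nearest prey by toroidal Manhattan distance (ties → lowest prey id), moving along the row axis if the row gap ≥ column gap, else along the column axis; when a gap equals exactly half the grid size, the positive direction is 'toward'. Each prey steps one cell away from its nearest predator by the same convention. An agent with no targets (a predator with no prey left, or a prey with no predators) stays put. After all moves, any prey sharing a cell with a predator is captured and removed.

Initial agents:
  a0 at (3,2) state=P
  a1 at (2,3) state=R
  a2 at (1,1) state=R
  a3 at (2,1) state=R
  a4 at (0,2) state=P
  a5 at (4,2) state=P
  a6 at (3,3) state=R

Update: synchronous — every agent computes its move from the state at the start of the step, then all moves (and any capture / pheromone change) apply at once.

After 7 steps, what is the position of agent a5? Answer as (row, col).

t=1: a0@(3,3):P a1@(1,3):R a2@(2,1):R a3@(1,1):R a4@(1,2):P a5@(3,2):P a6@(3,4):R
t=2: a0@(3,4):P a1@(1,4):R a2@(3,1):R a3@(1,0):R a4@(1,3):P a5@(2,2):P a6@(3,0):R
t=3: a0@(3,0):P a1@(1,0):R a3@(1,1):R a4@(1,4):P a5@(3,2):P a6@(3,1):R
t=4: a0@(3,1):P a1@(1,1):R a3@(1,2):R a4@(1,0):P a5@(3,1):P a6@(3,2):R
t=5: a0@(3,2):P a1@(1,2):R a3@(1,3):R a4@(1,1):P a5@(3,2):P a6@(3,3):R
t=6: a0@(3,3):P a1@(1,3):R a3@(1,4):R a4@(1,2):P a5@(3,3):P a6@(3,4):R
t=7: a0@(3,4):P a1@(1,4):R a3@(1,0):R a4@(1,3):P a5@(3,4):P a6@(3,0):R

(3, 4)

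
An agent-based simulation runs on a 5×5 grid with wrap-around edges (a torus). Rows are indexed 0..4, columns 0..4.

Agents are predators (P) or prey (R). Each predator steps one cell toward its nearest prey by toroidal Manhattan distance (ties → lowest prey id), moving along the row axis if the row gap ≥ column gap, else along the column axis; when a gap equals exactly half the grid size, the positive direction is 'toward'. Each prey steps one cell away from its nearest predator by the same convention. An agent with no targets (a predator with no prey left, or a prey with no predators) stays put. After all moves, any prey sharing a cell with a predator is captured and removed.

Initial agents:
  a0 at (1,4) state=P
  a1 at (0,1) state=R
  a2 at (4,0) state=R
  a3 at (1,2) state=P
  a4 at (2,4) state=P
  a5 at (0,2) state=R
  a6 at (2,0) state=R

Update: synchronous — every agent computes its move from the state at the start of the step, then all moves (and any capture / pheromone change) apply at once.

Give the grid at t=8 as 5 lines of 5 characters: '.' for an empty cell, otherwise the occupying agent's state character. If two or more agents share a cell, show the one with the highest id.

t=1: a0@(2,4):P a1@(4,1):R a2@(3,0):R a3@(0,2):P a4@(2,0):P a5@(4,2):R a6@(2,1):R
t=2: a0@(3,4):P a1@(3,1):R a2@(4,0):R a3@(4,2):P a4@(3,0):P a5@(3,2):R a6@(2,2):R
t=3: a0@(3,0):P a2@(0,0):R a3@(3,2):P a4@(3,1):P a5@(2,2):R a6@(1,2):R
t=4: a0@(4,0):P a2@(1,0):R a3@(2,2):P a4@(2,1):P a5@(1,2):R a6@(0,2):R
t=5: a0@(0,0):P a2@(2,0):R a3@(1,2):P a4@(1,1):P a5@(0,2):R a6@(4,2):R
t=6: a0@(1,0):P a2@(3,0):R a3@(0,2):P a4@(2,1):P a5@(4,2):R a6@(3,2):R
t=7: a0@(2,0):P a2@(4,0):R a3@(4,2):P a4@(3,1):P a5@(3,2):R a6@(2,2):R
t=8: a0@(3,0):P a2@(0,0):R a3@(3,2):P a4@(3,2):P a5@(2,2):R a6@(2,3):R

R....
.....
..RR.
P.P..
.....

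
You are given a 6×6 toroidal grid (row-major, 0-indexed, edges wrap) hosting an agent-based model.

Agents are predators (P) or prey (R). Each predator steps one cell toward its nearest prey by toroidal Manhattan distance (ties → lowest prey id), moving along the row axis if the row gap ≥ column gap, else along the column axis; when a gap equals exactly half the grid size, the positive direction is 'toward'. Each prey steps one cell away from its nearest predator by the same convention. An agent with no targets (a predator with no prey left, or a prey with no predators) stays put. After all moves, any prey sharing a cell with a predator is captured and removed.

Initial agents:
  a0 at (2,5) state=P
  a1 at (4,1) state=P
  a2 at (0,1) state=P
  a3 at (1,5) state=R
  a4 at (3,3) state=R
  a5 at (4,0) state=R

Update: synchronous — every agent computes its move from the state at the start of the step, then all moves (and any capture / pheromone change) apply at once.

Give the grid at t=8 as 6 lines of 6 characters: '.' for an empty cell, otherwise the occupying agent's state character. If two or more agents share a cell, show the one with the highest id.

t=1: a0@(1,5):P a1@(4,0):P a2@(0,0):P a3@(0,5):R a4@(3,2):R a5@(4,5):R
t=2: a0@(0,5):P a1@(4,5):P a2@(0,5):P a3@(5,5):R a4@(3,3):R a5@(4,4):R
t=3: a0@(5,5):P a1@(5,5):P a2@(5,5):P a3@(4,5):R a4@(3,2):R a5@(4,3):R
t=4: a0@(4,5):P a1@(4,5):P a2@(4,5):P a3@(3,5):R a4@(3,1):R a5@(4,2):R
t=5: a0@(3,5):P a1@(3,5):P a2@(3,5):P a3@(2,5):R a4@(3,2):R a5@(4,1):R
t=6: a0@(2,5):P a1@(2,5):P a2@(2,5):P a3@(1,5):R a4@(3,1):R a5@(4,2):R
t=7: a0@(1,5):P a1@(1,5):P a2@(1,5):P a3@(0,5):R a4@(3,2):R a5@(4,1):R
t=8: a0@(0,5):P a1@(0,5):P a2@(0,5):P a3@(5,5):R a4@(3,1):R a5@(3,1):R

.....P
......
......
.R....
......
.....R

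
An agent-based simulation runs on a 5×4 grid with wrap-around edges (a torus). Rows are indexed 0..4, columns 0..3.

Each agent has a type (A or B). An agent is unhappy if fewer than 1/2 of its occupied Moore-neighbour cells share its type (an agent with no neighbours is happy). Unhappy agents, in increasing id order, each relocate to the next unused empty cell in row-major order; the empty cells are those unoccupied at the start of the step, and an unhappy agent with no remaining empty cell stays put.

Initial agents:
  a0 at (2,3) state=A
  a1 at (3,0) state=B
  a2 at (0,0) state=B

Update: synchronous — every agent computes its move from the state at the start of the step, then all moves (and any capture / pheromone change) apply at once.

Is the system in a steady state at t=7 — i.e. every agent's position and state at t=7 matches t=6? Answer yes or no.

no

t=1: a0@(0,1):A a1@(0,2):B a2@(0,0):B
t=2: a0@(0,3):A a1@(1,0):B a2@(1,1):B
t=3: a0@(0,0):A a1@(1,0):B a2@(1,1):B
t=4: a0@(0,1):A a1@(1,0):B a2@(1,1):B
t=5: a0@(0,0):A a1@(1,0):B a2@(1,1):B
t=6: a0@(0,1):A a1@(1,0):B a2@(1,1):B
t=7: a0@(0,0):A a1@(1,0):B a2@(1,1):B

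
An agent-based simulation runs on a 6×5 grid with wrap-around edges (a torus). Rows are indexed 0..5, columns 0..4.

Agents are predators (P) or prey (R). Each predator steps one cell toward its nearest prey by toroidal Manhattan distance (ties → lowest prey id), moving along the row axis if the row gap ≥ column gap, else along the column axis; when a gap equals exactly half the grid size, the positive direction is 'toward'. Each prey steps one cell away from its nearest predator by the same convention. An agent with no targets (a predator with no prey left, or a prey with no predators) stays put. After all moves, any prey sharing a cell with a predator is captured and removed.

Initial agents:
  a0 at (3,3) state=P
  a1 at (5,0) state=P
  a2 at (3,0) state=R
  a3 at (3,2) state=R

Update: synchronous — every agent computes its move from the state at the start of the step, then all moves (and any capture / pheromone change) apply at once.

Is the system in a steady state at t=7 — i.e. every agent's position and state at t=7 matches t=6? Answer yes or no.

t=1: a0@(3,2):P a1@(4,0):P a2@(3,1):R a3@(3,1):R
t=2: a0@(3,1):P a1@(3,0):P
t=3: (unchanged — steady state)

yes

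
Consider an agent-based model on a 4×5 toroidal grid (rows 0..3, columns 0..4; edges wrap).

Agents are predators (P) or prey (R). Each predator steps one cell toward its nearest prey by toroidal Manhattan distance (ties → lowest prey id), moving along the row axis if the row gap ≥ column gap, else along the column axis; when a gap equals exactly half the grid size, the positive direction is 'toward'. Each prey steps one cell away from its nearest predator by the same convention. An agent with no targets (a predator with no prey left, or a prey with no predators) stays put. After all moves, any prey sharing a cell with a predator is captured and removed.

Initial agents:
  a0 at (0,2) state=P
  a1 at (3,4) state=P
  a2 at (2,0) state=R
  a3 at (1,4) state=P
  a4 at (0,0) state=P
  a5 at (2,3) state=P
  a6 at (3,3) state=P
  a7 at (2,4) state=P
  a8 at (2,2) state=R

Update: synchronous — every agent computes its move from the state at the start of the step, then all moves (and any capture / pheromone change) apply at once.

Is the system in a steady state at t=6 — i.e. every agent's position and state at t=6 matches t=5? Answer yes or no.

t=1: a0@(1,2):P a1@(2,4):P a2@(2,1):R a3@(2,4):P a4@(1,0):P a5@(2,2):P a6@(2,3):P a7@(2,0):P a8@(2,1):R
t=2: a0@(2,2):P a1@(2,0):P a3@(2,0):P a4@(2,0):P a5@(2,1):P a6@(2,2):P a7@(2,1):P
t=3: (unchanged — steady state)

yes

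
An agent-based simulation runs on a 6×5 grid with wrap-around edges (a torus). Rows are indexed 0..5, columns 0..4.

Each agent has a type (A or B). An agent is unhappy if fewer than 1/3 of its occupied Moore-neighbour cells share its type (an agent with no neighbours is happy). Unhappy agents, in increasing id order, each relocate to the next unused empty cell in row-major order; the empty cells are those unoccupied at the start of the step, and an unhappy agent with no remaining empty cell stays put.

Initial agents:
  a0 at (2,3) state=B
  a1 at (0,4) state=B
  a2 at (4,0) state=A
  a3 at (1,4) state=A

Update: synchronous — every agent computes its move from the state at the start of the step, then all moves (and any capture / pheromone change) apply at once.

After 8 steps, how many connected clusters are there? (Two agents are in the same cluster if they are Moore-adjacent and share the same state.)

3

t=1: a0@(0,0):B a1@(0,1):B a2@(4,0):A a3@(0,2):A
t=2: a0@(0,0):B a1@(0,1):B a2@(4,0):A a3@(0,3):A
t=3: (unchanged — steady state)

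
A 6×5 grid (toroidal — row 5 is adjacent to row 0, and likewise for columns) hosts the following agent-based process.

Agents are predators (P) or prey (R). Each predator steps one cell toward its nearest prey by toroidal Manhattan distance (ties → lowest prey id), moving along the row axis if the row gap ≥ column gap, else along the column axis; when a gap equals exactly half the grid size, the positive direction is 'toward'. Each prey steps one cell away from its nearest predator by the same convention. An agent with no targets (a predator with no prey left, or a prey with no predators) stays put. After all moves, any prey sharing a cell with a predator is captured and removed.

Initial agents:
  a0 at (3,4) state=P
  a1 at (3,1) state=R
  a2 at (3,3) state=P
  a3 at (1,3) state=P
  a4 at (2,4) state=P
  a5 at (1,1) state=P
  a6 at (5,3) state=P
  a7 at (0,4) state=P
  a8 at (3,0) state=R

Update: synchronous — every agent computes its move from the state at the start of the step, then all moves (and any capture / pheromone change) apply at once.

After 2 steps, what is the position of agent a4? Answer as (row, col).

(3, 0)

t=1: a0@(3,0):P a2@(3,2):P a3@(2,3):P a4@(3,4):P a5@(2,1):P a6@(4,3):P a7@(1,4):P a8@(3,1):R
t=2: a0@(3,1):P a2@(3,1):P a3@(2,2):P a4@(3,0):P a5@(3,1):P a6@(4,2):P a7@(2,4):P a8@(3,2):R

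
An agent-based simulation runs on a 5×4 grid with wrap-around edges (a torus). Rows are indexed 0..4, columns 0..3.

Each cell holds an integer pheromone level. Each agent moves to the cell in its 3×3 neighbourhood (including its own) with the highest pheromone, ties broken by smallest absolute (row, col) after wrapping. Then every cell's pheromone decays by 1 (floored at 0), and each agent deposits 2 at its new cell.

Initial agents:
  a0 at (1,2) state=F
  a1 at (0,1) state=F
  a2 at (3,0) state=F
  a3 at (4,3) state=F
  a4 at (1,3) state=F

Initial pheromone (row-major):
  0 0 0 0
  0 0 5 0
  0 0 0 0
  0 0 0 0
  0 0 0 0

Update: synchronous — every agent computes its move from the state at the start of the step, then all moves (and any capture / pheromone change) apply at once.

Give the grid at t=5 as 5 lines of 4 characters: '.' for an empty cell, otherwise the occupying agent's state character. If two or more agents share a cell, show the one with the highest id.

F...
..F.
F...
....
....

t=1: a0@(1,2) a1@(1,2) a2@(2,0) a3@(0,0) a4@(1,2) | pheromone: 2 0 0 0 / 0 0 10 0 / 2 0 0 0 / 0 0 0 0 / 0 0 0 0
t=2: a0@(1,2) a1@(1,2) a2@(2,0) a3@(0,0) a4@(1,2) | pheromone: 3 0 0 0 / 0 0 15 0 / 3 0 0 0 / 0 0 0 0 / 0 0 0 0
t=3: a0@(1,2) a1@(1,2) a2@(2,0) a3@(0,0) a4@(1,2) | pheromone: 4 0 0 0 / 0 0 20 0 / 4 0 0 0 / 0 0 0 0 / 0 0 0 0
t=4: a0@(1,2) a1@(1,2) a2@(2,0) a3@(0,0) a4@(1,2) | pheromone: 5 0 0 0 / 0 0 25 0 / 5 0 0 0 / 0 0 0 0 / 0 0 0 0
t=5: a0@(1,2) a1@(1,2) a2@(2,0) a3@(0,0) a4@(1,2) | pheromone: 6 0 0 0 / 0 0 30 0 / 6 0 0 0 / 0 0 0 0 / 0 0 0 0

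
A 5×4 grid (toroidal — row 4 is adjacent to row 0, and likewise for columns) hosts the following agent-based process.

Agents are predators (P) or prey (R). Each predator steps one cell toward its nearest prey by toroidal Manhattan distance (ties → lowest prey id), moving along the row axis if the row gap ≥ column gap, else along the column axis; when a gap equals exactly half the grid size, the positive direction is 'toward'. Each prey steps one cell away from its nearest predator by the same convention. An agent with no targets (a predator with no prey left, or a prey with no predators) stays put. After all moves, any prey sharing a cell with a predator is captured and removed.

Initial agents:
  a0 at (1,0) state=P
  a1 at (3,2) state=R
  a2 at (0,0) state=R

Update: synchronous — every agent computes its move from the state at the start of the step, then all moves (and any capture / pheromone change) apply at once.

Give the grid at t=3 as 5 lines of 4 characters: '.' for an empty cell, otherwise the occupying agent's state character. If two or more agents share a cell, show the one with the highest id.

t=1: a0@(0,0):P a1@(4,2):R a2@(4,0):R
t=2: a0@(4,0):P a1@(4,1):R a2@(3,0):R
t=3: a0@(4,1):P a1@(4,2):R a2@(2,0):R

....
....
R...
....
.PR.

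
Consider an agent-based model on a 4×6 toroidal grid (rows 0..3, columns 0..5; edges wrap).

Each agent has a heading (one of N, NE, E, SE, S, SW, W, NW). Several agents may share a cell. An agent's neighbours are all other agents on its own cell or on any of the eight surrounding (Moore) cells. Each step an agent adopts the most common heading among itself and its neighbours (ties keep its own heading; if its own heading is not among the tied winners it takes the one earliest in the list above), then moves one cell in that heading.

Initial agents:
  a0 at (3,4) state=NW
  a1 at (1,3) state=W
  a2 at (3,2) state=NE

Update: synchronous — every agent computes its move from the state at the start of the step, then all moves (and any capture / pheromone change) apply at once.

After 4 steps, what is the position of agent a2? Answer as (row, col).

t=1: a0@(2,3):NW a1@(1,2):W a2@(2,3):NE
t=2: a0@(1,2):NW a1@(1,1):W a2@(1,4):NE
t=3: a0@(0,1):NW a1@(1,0):W a2@(0,5):NE
t=4: a0@(3,0):NW a1@(1,5):W a2@(3,0):NE

(3, 0)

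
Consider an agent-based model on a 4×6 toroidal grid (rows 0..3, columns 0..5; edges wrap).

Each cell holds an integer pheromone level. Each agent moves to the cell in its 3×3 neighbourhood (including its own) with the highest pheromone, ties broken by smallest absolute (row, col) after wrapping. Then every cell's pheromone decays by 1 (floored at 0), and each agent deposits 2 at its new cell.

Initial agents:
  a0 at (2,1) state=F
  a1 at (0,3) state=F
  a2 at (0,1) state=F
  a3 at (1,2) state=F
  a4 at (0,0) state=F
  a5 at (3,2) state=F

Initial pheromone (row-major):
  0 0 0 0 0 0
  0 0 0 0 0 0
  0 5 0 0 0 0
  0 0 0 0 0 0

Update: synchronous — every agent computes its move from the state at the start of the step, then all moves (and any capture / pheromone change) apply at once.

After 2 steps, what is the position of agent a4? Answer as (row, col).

t=1: a0@(2,1) a1@(0,2) a2@(0,0) a3@(2,1) a4@(0,0) a5@(2,1) | pheromone: 4 0 2 0 0 0 / 0 0 0 0 0 0 / 0 10 0 0 0 0 / 0 0 0 0 0 0
t=2: a0@(2,1) a1@(0,2) a2@(0,0) a3@(2,1) a4@(0,0) a5@(2,1) | pheromone: 7 0 3 0 0 0 / 0 0 0 0 0 0 / 0 15 0 0 0 0 / 0 0 0 0 0 0

(0, 0)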